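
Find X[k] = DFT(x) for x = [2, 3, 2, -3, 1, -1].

X[k] = Σ(n=0 to 5) x[n] · ω_6^(nk)
where ω_6 = e^(-2πi/6)

Computing each X[k]:
X[0] = 4
X[1] = 4.5000-4.3301i
X[2] = -3.5000-2.5981i
X[3] = 6
X[4] = -3.5000+2.5981i
X[5] = 4.5000+4.3301i

X = [4, 4.5000-4.3301i, -3.5000-2.5981i, 6, -3.5000+2.5981i, 4.5000+4.3301i]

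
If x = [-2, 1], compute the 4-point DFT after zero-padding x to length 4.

Original 2-point DFT: [-1, -3]
Zero-padded 4-point DFT provides frequency interpolation.

DFT_4([x, 0, ...]) = [-1, -2-1i, -3, -2+1i]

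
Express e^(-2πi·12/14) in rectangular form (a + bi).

ω_14^12 = e^(-2πi·12/14)
= cos(-2π·12/14) + i·sin(-2π·12/14)
= cos(-24π/14) + i·sin(-24π/14)

ω_14^12 = cos(-24π/14) + i·sin(-24π/14) = 0.6235+0.7818i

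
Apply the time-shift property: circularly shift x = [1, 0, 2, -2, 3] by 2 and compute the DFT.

Time shift by 2: X_shifted[k] = ω_5^(2k) · X[k]
Shifted x = [-2, 3, 1, 0, 2]

DFT(x[n-2]) = [4, -1.2639-1.5388i, -5.7361+0.3633i, -5.7361-0.3633i, -1.2639+1.5388i]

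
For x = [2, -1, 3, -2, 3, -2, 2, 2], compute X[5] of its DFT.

X[5] = Σ(n=0 to 7) x[n] · ω_8^(5n) where ω_8 = e^(-2πi/8)
= (2)·ω_8^0 + (-1)·ω_8^5 + (3)·ω_8^10 + (-2)·ω_8^15 + (3)·ω_8^20 + (-2)·ω_8^25 + (2)·ω_8^30 + (2)·ω_8^35

X[5] = -4.5355-3.1213i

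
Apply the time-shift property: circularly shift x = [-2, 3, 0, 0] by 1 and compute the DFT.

Time shift by 1: X_shifted[k] = ω_4^(1k) · X[k]
Shifted x = [0, -2, 3, 0]

DFT(x[n-1]) = [1, -3+2i, 5, -3-2i]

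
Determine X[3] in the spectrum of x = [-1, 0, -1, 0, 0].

X[3] = Σ(n=0 to 4) x[n] · ω_5^(3n) where ω_5 = e^(-2πi/5)
= (-1)·ω_5^0 + (0)·ω_5^3 + (-1)·ω_5^6 + (0)·ω_5^9 + (0)·ω_5^12

X[3] = -1.3090+0.9511i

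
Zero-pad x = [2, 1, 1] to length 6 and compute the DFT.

Original 3-point DFT: [4, 1, 1]
Zero-padded 6-point DFT provides frequency interpolation.

DFT_6([x, 0, ...]) = [4, 2.0000-1.7321i, 1, 2, 1, 2.0000+1.7321i]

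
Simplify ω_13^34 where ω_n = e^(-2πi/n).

Since ω_13^13 = 1, powers reduce modulo 13.
34 mod 13 = 8
So ω_13^34 = ω_13^8 = e^(-2πi·8/13)

ω_13^34 = ω_13^8 = -0.7485+0.6631i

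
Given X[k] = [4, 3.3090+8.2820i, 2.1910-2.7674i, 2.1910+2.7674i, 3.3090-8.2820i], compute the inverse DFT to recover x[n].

x[n] = (1/5) Σ(k=0 to 4) X[k] · e^(2πikn/5)

Computing each x[n]:
x[0] = 3
x[1] = -2
x[2] = -3
x[3] = 3
x[4] = 3

x = [3, -2, -3, 3, 3]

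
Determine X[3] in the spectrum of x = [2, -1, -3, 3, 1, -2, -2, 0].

X[3] = Σ(n=0 to 7) x[n] · ω_8^(3n) where ω_8 = e^(-2πi/8)
= (2)·ω_8^0 + (-1)·ω_8^3 + (-3)·ω_8^6 + (3)·ω_8^9 + (1)·ω_8^12 + (-2)·ω_8^15 + (-2)·ω_8^18 + (0)·ω_8^21

X[3] = 2.4142-3.8284i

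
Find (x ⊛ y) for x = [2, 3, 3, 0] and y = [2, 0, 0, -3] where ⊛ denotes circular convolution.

(x ⊛ y)[n] = Σ(m=0 to 3) x[m] · y[(n-m) mod 4]

Computing each output sample:
(x ⊛ y)[0] = -5
(x ⊛ y)[1] = -3
(x ⊛ y)[2] = 6
(x ⊛ y)[3] = -6

x ⊛ y = [-5, -3, 6, -6]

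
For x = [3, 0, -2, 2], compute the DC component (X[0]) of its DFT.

X[0] = Σ(n=0 to 3) x[n] · ω_4^0 = Σ x[n]
= (3) + (0) + (-2) + (2)

X[0] = 3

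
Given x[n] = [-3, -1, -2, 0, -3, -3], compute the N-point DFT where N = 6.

X[k] = Σ(n=0 to 5) x[n] · ω_6^(nk)
where ω_6 = e^(-2πi/6)

Computing each X[k]:
X[0] = -12
X[1] = -2.5000-2.5981i
X[2] = 1.5000-0.8660i
X[3] = -4
X[4] = 1.5000+0.8660i
X[5] = -2.5000+2.5981i

X = [-12, -2.5000-2.5981i, 1.5000-0.8660i, -4, 1.5000+0.8660i, -2.5000+2.5981i]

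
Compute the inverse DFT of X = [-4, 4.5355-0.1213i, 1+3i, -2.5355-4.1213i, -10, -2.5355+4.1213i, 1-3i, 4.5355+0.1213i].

x[n] = (1/8) Σ(k=0 to 7) X[k] · e^(2πikn/8)

Computing each x[n]:
x[0] = -1
x[1] = 2
x[2] = -3
x[3] = 1
x[4] = -2
x[5] = -2
x[6] = -1
x[7] = 2

x = [-1, 2, -3, 1, -2, -2, -1, 2]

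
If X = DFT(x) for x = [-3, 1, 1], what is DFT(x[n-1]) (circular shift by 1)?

Time shift by 1: X_shifted[k] = ω_3^(1k) · X[k]
Shifted x = [1, -3, 1]

DFT(x[n-1]) = [-1, 2.0000+3.4641i, 2.0000-3.4641i]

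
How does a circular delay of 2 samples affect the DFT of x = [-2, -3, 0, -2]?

Time shift by 2: X_shifted[k] = ω_4^(2k) · X[k]
Shifted x = [0, -2, -2, -3]

DFT(x[n-2]) = [-7, 2-1i, 3, 2+1i]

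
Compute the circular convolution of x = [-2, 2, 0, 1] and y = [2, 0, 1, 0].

(x ⊛ y)[n] = Σ(m=0 to 3) x[m] · y[(n-m) mod 4]

Computing each output sample:
(x ⊛ y)[0] = -4
(x ⊛ y)[1] = 5
(x ⊛ y)[2] = -2
(x ⊛ y)[3] = 4

x ⊛ y = [-4, 5, -2, 4]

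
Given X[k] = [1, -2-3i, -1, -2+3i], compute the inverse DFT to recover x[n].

x[n] = (1/4) Σ(k=0 to 3) X[k] · e^(2πikn/4)

Computing each x[n]:
x[0] = -1
x[1] = 2
x[2] = 1
x[3] = -1

x = [-1, 2, 1, -1]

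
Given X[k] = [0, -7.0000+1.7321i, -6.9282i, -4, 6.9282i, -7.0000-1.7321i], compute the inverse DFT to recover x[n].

x[n] = (1/6) Σ(k=0 to 5) X[k] · e^(2πikn/6)

Computing each x[n]:
x[0] = -3
x[1] = 1
x[2] = -2
x[3] = 3
x[4] = 3
x[5] = -2

x = [-3, 1, -2, 3, 3, -2]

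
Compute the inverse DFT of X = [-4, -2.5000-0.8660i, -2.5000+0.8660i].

x[n] = (1/3) Σ(k=0 to 2) X[k] · e^(2πikn/3)

Computing each x[n]:
x[0] = -3
x[1] = 0
x[2] = -1

x = [-3, 0, -1]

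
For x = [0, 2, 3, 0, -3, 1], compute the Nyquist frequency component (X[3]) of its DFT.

X[3] = Σ(n=0 to 5) x[n] · ω_6^(3n) where ω_6 = e^(-2πi/6)
= (0)·ω_6^0 + (2)·ω_6^3 + (3)·ω_6^6 + (0)·ω_6^9 + (-3)·ω_6^12 + (1)·ω_6^15

X[3] = -3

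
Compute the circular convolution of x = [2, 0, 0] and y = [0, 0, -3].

(x ⊛ y)[n] = Σ(m=0 to 2) x[m] · y[(n-m) mod 3]

Computing each output sample:
(x ⊛ y)[0] = 0
(x ⊛ y)[1] = 0
(x ⊛ y)[2] = -6

x ⊛ y = [0, 0, -6]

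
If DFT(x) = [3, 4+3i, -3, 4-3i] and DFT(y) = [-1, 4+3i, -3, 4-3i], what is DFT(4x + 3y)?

By linearity: DFT(4x + 3y) = 4·DFT(x) + 3·DFT(y)
= 4·[3, 4+3i, -3, 4-3i] + 3·[-1, 4+3i, -3, 4-3i]

Computing element-wise:
Z[0] = 4·(3) + 3·(-1) = 9
Z[1] = 4·(4+3i) + 3·(4+3i) = 28+21i
Z[2] = 4·(-3) + 3·(-3) = -21
Z[3] = 4·(4-3i) + 3·(4-3i) = 28-21i

DFT(4x + 3y) = 4·X + 3·Y = [9, 28+21i, -21, 28-21i]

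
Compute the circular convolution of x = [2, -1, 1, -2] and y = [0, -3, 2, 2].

(x ⊛ y)[n] = Σ(m=0 to 3) x[m] · y[(n-m) mod 4]

Computing each output sample:
(x ⊛ y)[0] = 6
(x ⊛ y)[1] = -8
(x ⊛ y)[2] = 3
(x ⊛ y)[3] = -1

x ⊛ y = [6, -8, 3, -1]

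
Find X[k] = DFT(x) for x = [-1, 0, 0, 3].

X[k] = Σ(n=0 to 3) x[n] · ω_4^(nk)
where ω_4 = e^(-2πi/4)

Computing each X[k]:
X[0] = 2
X[1] = -1+3i
X[2] = -4
X[3] = -1-3i

X = [2, -1+3i, -4, -1-3i]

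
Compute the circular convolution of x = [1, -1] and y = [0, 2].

(x ⊛ y)[n] = Σ(m=0 to 1) x[m] · y[(n-m) mod 2]

Computing each output sample:
(x ⊛ y)[0] = -2
(x ⊛ y)[1] = 2

x ⊛ y = [-2, 2]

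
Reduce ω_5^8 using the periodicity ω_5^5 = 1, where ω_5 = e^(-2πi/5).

Since ω_5^5 = 1, powers reduce modulo 5.
8 mod 5 = 3
So ω_5^8 = ω_5^3 = e^(-2πi·3/5)

ω_5^8 = ω_5^3 = -0.8090+0.5878i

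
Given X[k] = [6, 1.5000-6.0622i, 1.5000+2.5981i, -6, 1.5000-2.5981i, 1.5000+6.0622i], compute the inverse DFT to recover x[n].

x[n] = (1/6) Σ(k=0 to 5) X[k] · e^(2πikn/6)

Computing each x[n]:
x[0] = 1
x[1] = 3
x[2] = 2
x[3] = 2
x[4] = -3
x[5] = 1

x = [1, 3, 2, 2, -3, 1]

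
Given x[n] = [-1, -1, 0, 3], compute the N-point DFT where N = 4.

X[k] = Σ(n=0 to 3) x[n] · ω_4^(nk)
where ω_4 = e^(-2πi/4)

Computing each X[k]:
X[0] = 1
X[1] = -1+4i
X[2] = -3
X[3] = -1-4i

X = [1, -1+4i, -3, -1-4i]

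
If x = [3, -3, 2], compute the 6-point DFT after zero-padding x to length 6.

Original 3-point DFT: [2, 3.5000+4.3301i, 3.5000-4.3301i]
Zero-padded 6-point DFT provides frequency interpolation.

DFT_6([x, 0, ...]) = [2, 0.5000+0.8660i, 3.5000+4.3301i, 8, 3.5000-4.3301i, 0.5000-0.8660i]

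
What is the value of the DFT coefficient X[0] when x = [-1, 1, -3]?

X[0] = Σ(n=0 to 2) x[n] · ω_3^0 = Σ x[n]
= (-1) + (1) + (-3)

X[0] = -3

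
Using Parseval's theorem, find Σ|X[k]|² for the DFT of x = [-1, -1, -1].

Parseval: Σ|x[n]|² = (1/N)Σ|X[k]|², so Σ|X[k]|² = N·Σ|x[n]|² = 3·3.0000

Σ|X[k]|² = N·Σ|x[n]|² = 3·3.0000 = 9.0000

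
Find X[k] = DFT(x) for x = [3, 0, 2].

X[k] = Σ(n=0 to 2) x[n] · ω_3^(nk)
where ω_3 = e^(-2πi/3)

Computing each X[k]:
X[0] = 5
X[1] = 2.0000+1.7321i
X[2] = 2.0000-1.7321i

X = [5, 2.0000+1.7321i, 2.0000-1.7321i]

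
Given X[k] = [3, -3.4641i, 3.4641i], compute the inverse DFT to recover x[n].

x[n] = (1/3) Σ(k=0 to 2) X[k] · e^(2πikn/3)

Computing each x[n]:
x[0] = 1
x[1] = 3
x[2] = -1

x = [1, 3, -1]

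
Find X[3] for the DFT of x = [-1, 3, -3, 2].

X[3] = Σ(n=0 to 3) x[n] · ω_4^(3n) where ω_4 = e^(-2πi/4)
= (-1)·ω_4^0 + (3)·ω_4^3 + (-3)·ω_4^6 + (2)·ω_4^9

X[3] = 2+1i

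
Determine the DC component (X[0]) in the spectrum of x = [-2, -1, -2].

X[0] = Σ(n=0 to 2) x[n] · ω_3^0 = Σ x[n]
= (-2) + (-1) + (-2)

X[0] = -5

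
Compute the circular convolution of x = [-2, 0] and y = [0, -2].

(x ⊛ y)[n] = Σ(m=0 to 1) x[m] · y[(n-m) mod 2]

Computing each output sample:
(x ⊛ y)[0] = 0
(x ⊛ y)[1] = 4

x ⊛ y = [0, 4]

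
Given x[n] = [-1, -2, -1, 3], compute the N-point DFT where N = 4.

X[k] = Σ(n=0 to 3) x[n] · ω_4^(nk)
where ω_4 = e^(-2πi/4)

Computing each X[k]:
X[0] = -1
X[1] = 5i
X[2] = -3
X[3] = -5i

X = [-1, 5i, -3, -5i]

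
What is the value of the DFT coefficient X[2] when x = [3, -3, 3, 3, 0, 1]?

X[2] = Σ(n=0 to 5) x[n] · ω_6^(2n) where ω_6 = e^(-2πi/6)
= (3)·ω_6^0 + (-3)·ω_6^2 + (3)·ω_6^4 + (3)·ω_6^6 + (0)·ω_6^8 + (1)·ω_6^10

X[2] = 5.5000+6.0622i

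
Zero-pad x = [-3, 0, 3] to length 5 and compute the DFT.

Original 3-point DFT: [0, -4.5000+2.5981i, -4.5000-2.5981i]
Zero-padded 5-point DFT provides frequency interpolation.

DFT_5([x, 0, ...]) = [0, -5.4271-1.7634i, -2.0729+2.8532i, -2.0729-2.8532i, -5.4271+1.7634i]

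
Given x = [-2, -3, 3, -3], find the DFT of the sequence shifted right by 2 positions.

Time shift by 2: X_shifted[k] = ω_4^(2k) · X[k]
Shifted x = [3, -3, -2, -3]

DFT(x[n-2]) = [-5, 5, 7, 5]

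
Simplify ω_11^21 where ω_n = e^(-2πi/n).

Since ω_11^11 = 1, powers reduce modulo 11.
21 mod 11 = 10
So ω_11^21 = ω_11^10 = e^(-2πi·10/11)

ω_11^21 = ω_11^10 = 0.8413+0.5406i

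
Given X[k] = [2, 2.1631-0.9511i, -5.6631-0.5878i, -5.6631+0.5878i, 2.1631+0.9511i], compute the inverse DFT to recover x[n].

x[n] = (1/5) Σ(k=0 to 4) X[k] · e^(2πikn/5)

Computing each x[n]:
x[0] = -1
x[1] = 3
x[2] = -1
x[3] = -1
x[4] = 2

x = [-1, 3, -1, -1, 2]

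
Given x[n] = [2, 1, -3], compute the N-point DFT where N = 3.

X[k] = Σ(n=0 to 2) x[n] · ω_3^(nk)
where ω_3 = e^(-2πi/3)

Computing each X[k]:
X[0] = 0
X[1] = 3.0000-3.4641i
X[2] = 3.0000+3.4641i

X = [0, 3.0000-3.4641i, 3.0000+3.4641i]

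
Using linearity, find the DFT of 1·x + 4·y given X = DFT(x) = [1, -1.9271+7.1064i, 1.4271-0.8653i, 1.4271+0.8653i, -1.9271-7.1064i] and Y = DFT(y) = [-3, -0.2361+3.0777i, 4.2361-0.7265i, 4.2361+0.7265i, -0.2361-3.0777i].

By linearity: DFT(1x + 4y) = 1·DFT(x) + 4·DFT(y)
= 1·[1, -1.9271+7.1064i, 1.4271-0.8653i, 1.4271+0.8653i, -1.9271-7.1064i] + 4·[-3, -0.2361+3.0777i, 4.2361-0.7265i, 4.2361+0.7265i, -0.2361-3.0777i]

Computing element-wise:
Z[0] = 1·(1) + 4·(-3) = -11
Z[1] = 1·(-1.9271+7.1064i) + 4·(-0.2361+3.0777i) = -2.8715+19.4172i
Z[2] = 1·(1.4271-0.8653i) + 4·(4.2361-0.7265i) = 18.3715-3.7713i
Z[3] = 1·(1.4271+0.8653i) + 4·(4.2361+0.7265i) = 18.3715+3.7713i
Z[4] = 1·(-1.9271-7.1064i) + 4·(-0.2361-3.0777i) = -2.8715-19.4172i

DFT(1x + 4y) = 1·X + 4·Y = [-11, -2.8715+19.4172i, 18.3715-3.7713i, 18.3715+3.7713i, -2.8715-19.4172i]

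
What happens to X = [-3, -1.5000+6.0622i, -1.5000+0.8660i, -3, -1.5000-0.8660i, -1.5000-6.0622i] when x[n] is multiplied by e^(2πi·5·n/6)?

Modulation property: DFT(ω_6^(-5n)·x[n]) = X[(k-5) mod 6], so circularly shift X by 5 positions.

X[k-5] = [-1.5000+6.0622i, -1.5000+0.8660i, -3, -1.5000-0.8660i, -1.5000-6.0622i, -3]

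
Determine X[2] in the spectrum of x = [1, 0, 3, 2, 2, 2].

X[2] = Σ(n=0 to 5) x[n] · ω_6^(2n) where ω_6 = e^(-2πi/6)
= (1)·ω_6^0 + (0)·ω_6^2 + (3)·ω_6^4 + (2)·ω_6^6 + (2)·ω_6^8 + (2)·ω_6^10

X[2] = -0.5000+2.5981i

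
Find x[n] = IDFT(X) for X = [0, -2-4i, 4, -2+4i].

x[n] = (1/4) Σ(k=0 to 3) X[k] · e^(2πikn/4)

Computing each x[n]:
x[0] = 0
x[1] = 1
x[2] = 2
x[3] = -3

x = [0, 1, 2, -3]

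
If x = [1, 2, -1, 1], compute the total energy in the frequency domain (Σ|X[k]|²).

Parseval: Σ|x[n]|² = (1/N)Σ|X[k]|², so Σ|X[k]|² = N·Σ|x[n]|² = 4·7.0000

Σ|X[k]|² = N·Σ|x[n]|² = 4·7.0000 = 28.0000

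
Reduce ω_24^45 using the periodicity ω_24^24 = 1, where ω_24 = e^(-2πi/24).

Since ω_24^24 = 1, powers reduce modulo 24.
45 mod 24 = 21
So ω_24^45 = ω_24^21 = e^(-2πi·21/24)

ω_24^45 = ω_24^21 = 0.7071+0.7071i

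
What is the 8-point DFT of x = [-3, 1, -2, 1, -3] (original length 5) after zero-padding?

Original 5-point DFT: [-6, -2.8090-2.0409i, -1.6910-5.2043i, -1.6910+5.2043i, -2.8090+2.0409i]
Zero-padded 8-point DFT provides frequency interpolation.

DFT_8([x, 0, ...]) = [-6, 0.5858i, -4, -3.4142i, -10, 3.4142i, -4, -0.5858i]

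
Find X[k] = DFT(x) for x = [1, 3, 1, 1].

X[k] = Σ(n=0 to 3) x[n] · ω_4^(nk)
where ω_4 = e^(-2πi/4)

Computing each X[k]:
X[0] = 6
X[1] = -2i
X[2] = -2
X[3] = 2i

X = [6, -2i, -2, 2i]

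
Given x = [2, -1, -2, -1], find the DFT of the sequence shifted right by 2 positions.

Time shift by 2: X_shifted[k] = ω_4^(2k) · X[k]
Shifted x = [-2, -1, 2, -1]

DFT(x[n-2]) = [-2, -4, 2, -4]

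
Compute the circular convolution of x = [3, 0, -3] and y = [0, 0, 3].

(x ⊛ y)[n] = Σ(m=0 to 2) x[m] · y[(n-m) mod 3]

Computing each output sample:
(x ⊛ y)[0] = 0
(x ⊛ y)[1] = -9
(x ⊛ y)[2] = 9

x ⊛ y = [0, -9, 9]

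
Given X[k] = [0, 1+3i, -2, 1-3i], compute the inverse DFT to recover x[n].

x[n] = (1/4) Σ(k=0 to 3) X[k] · e^(2πikn/4)

Computing each x[n]:
x[0] = 0
x[1] = -1
x[2] = -1
x[3] = 2

x = [0, -1, -1, 2]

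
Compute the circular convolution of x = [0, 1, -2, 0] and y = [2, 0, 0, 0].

(x ⊛ y)[n] = Σ(m=0 to 3) x[m] · y[(n-m) mod 4]

Computing each output sample:
(x ⊛ y)[0] = 0
(x ⊛ y)[1] = 2
(x ⊛ y)[2] = -4
(x ⊛ y)[3] = 0

x ⊛ y = [0, 2, -4, 0]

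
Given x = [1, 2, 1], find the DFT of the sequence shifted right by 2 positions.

Time shift by 2: X_shifted[k] = ω_3^(2k) · X[k]
Shifted x = [2, 1, 1]

DFT(x[n-2]) = [4, 1, 1]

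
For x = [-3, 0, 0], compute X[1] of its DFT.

X[1] = Σ(n=0 to 2) x[n] · ω_3^(1n) where ω_3 = e^(-2πi/3)
= (-3)·ω_3^0 + (0)·ω_3^1 + (0)·ω_3^2

X[1] = -3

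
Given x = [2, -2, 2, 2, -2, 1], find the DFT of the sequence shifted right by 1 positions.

Time shift by 1: X_shifted[k] = ω_6^(1k) · X[k]
Shifted x = [1, 2, -2, 2, 2, -2]

DFT(x[n-1]) = [3, -1, 3.0000-6.9282i, -1, 3.0000+6.9282i, -1]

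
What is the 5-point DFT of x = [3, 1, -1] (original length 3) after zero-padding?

Original 3-point DFT: [3, 3.0000-1.7321i, 3.0000+1.7321i]
Zero-padded 5-point DFT provides frequency interpolation.

DFT_5([x, 0, ...]) = [3, 4.1180-0.3633i, 1.8820-1.5388i, 1.8820+1.5388i, 4.1180+0.3633i]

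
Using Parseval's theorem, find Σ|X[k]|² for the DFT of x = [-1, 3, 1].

Parseval: Σ|x[n]|² = (1/N)Σ|X[k]|², so Σ|X[k]|² = N·Σ|x[n]|² = 3·11.0000

Σ|X[k]|² = N·Σ|x[n]|² = 3·11.0000 = 33.0000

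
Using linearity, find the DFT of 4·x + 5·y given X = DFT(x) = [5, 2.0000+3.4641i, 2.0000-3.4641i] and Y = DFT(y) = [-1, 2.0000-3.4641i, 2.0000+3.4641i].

By linearity: DFT(4x + 5y) = 4·DFT(x) + 5·DFT(y)
= 4·[5, 2.0000+3.4641i, 2.0000-3.4641i] + 5·[-1, 2.0000-3.4641i, 2.0000+3.4641i]

Computing element-wise:
Z[0] = 4·(5) + 5·(-1) = 15
Z[1] = 4·(2.0000+3.4641i) + 5·(2.0000-3.4641i) = 18.0000-3.4641i
Z[2] = 4·(2.0000-3.4641i) + 5·(2.0000+3.4641i) = 18.0000+3.4641i

DFT(4x + 5y) = 4·X + 5·Y = [15, 18.0000-3.4641i, 18.0000+3.4641i]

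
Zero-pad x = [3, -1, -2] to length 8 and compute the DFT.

Original 3-point DFT: [0, 4.5000-0.8660i, 4.5000+0.8660i]
Zero-padded 8-point DFT provides frequency interpolation.

DFT_8([x, 0, ...]) = [0, 2.2929+2.7071i, 5+1i, 3.7071-1.2929i, 2, 3.7071+1.2929i, 5-1i, 2.2929-2.7071i]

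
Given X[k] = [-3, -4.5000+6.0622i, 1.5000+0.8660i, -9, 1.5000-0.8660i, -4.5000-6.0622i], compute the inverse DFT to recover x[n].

x[n] = (1/6) Σ(k=0 to 5) X[k] · e^(2πikn/6)

Computing each x[n]:
x[0] = -3
x[1] = -2
x[2] = -3
x[3] = 3
x[4] = 0
x[5] = 2

x = [-3, -2, -3, 3, 0, 2]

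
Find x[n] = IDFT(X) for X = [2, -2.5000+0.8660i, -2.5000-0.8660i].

x[n] = (1/3) Σ(k=0 to 2) X[k] · e^(2πikn/3)

Computing each x[n]:
x[0] = -1
x[1] = 1
x[2] = 2

x = [-1, 1, 2]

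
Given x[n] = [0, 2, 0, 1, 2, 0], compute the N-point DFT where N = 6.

X[k] = Σ(n=0 to 5) x[n] · ω_6^(nk)
where ω_6 = e^(-2πi/6)

Computing each X[k]:
X[0] = 5
X[1] = -1
X[2] = -1.0000-3.4641i
X[3] = -1
X[4] = -1.0000+3.4641i
X[5] = -1

X = [5, -1, -1.0000-3.4641i, -1, -1.0000+3.4641i, -1]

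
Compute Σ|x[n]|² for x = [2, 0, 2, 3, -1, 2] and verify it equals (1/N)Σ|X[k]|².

Time domain:
Σ|x[n]|² = |2|² + |0|² + |2|² + |3|² + |-1|² + |2|² = 22.0000

Frequency domain:
(1/6)Σ|X[k]|² = (1/6)(|8|² + |-0.5000-0.8660i|² + |3.5000+4.3301i|² + |-2|² + |3.5000-4.3301i|² + |-0.5000+0.8660i|²) = (1/6)·132.0000 = 22.0000

Both sides agree, confirming Parseval's theorem.

Σ|x[n]|² = (1/N)Σ|X[k]|² = 22.0000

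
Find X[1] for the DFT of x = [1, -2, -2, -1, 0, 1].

X[1] = Σ(n=0 to 5) x[n] · ω_6^(1n) where ω_6 = e^(-2πi/6)
= (1)·ω_6^0 + (-2)·ω_6^1 + (-2)·ω_6^2 + (-1)·ω_6^3 + (0)·ω_6^4 + (1)·ω_6^5

X[1] = 2.5000+4.3301i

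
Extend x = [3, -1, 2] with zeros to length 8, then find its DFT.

Original 3-point DFT: [4, 2.5000+2.5981i, 2.5000-2.5981i]
Zero-padded 8-point DFT provides frequency interpolation.

DFT_8([x, 0, ...]) = [4, 2.2929-1.2929i, 1+1i, 3.7071+2.7071i, 6, 3.7071-2.7071i, 1-1i, 2.2929+1.2929i]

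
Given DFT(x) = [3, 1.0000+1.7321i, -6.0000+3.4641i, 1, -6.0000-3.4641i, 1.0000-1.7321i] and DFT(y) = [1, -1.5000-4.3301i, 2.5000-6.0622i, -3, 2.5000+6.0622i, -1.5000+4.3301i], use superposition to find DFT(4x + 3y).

By linearity: DFT(4x + 3y) = 4·DFT(x) + 3·DFT(y)
= 4·[3, 1.0000+1.7321i, -6.0000+3.4641i, 1, -6.0000-3.4641i, 1.0000-1.7321i] + 3·[1, -1.5000-4.3301i, 2.5000-6.0622i, -3, 2.5000+6.0622i, -1.5000+4.3301i]

Computing element-wise:
Z[0] = 4·(3) + 3·(1) = 15
Z[1] = 4·(1.0000+1.7321i) + 3·(-1.5000-4.3301i) = -0.5000-6.0619i
Z[2] = 4·(-6.0000+3.4641i) + 3·(2.5000-6.0622i) = -16.5000-4.3302i
Z[3] = 4·(1) + 3·(-3) = -5
Z[4] = 4·(-6.0000-3.4641i) + 3·(2.5000+6.0622i) = -16.5000+4.3302i
Z[5] = 4·(1.0000-1.7321i) + 3·(-1.5000+4.3301i) = -0.5000+6.0619i

DFT(4x + 3y) = 4·X + 3·Y = [15, -0.5000-6.0619i, -16.5000-4.3302i, -5, -16.5000+4.3302i, -0.5000+6.0619i]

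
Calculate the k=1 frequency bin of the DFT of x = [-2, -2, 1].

X[1] = Σ(n=0 to 2) x[n] · ω_3^(1n) where ω_3 = e^(-2πi/3)
= (-2)·ω_3^0 + (-2)·ω_3^1 + (1)·ω_3^2

X[1] = -1.5000+2.5981i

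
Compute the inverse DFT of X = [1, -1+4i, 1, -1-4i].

x[n] = (1/4) Σ(k=0 to 3) X[k] · e^(2πikn/4)

Computing each x[n]:
x[0] = 0
x[1] = -2
x[2] = 1
x[3] = 2

x = [0, -2, 1, 2]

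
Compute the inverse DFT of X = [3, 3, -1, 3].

x[n] = (1/4) Σ(k=0 to 3) X[k] · e^(2πikn/4)

Computing each x[n]:
x[0] = 2
x[1] = 1
x[2] = -1
x[3] = 1

x = [2, 1, -1, 1]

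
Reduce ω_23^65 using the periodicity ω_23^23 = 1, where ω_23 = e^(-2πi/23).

Since ω_23^23 = 1, powers reduce modulo 23.
65 mod 23 = 19
So ω_23^65 = ω_23^19 = e^(-2πi·19/23)

ω_23^65 = ω_23^19 = 0.4601+0.8879i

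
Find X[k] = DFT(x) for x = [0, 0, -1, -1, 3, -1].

X[k] = Σ(n=0 to 5) x[n] · ω_6^(nk)
where ω_6 = e^(-2πi/6)

Computing each X[k]:
X[0] = 0
X[1] = -0.5000+2.5981i
X[2] = -1.5000-4.3301i
X[3] = 4
X[4] = -1.5000+4.3301i
X[5] = -0.5000-2.5981i

X = [0, -0.5000+2.5981i, -1.5000-4.3301i, 4, -1.5000+4.3301i, -0.5000-2.5981i]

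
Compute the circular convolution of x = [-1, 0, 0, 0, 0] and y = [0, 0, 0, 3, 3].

(x ⊛ y)[n] = Σ(m=0 to 4) x[m] · y[(n-m) mod 5]

Computing each output sample:
(x ⊛ y)[0] = 0
(x ⊛ y)[1] = 0
(x ⊛ y)[2] = 0
(x ⊛ y)[3] = -3
(x ⊛ y)[4] = -3

x ⊛ y = [0, 0, 0, -3, -3]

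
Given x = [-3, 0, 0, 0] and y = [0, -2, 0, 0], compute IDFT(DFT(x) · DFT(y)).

(x ⊛ y)[n] = Σ(m=0 to 3) x[m] · y[(n-m) mod 4]

Computing each output sample:
(x ⊛ y)[0] = 0
(x ⊛ y)[1] = 6
(x ⊛ y)[2] = 0
(x ⊛ y)[3] = 0

x ⊛ y = [0, 6, 0, 0]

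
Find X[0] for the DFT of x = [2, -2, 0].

X[0] = Σ(n=0 to 2) x[n] · ω_3^0 = Σ x[n]
= (2) + (-2) + (0)

X[0] = 0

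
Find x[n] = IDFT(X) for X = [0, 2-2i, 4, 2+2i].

x[n] = (1/4) Σ(k=0 to 3) X[k] · e^(2πikn/4)

Computing each x[n]:
x[0] = 2
x[1] = 0
x[2] = 0
x[3] = -2

x = [2, 0, 0, -2]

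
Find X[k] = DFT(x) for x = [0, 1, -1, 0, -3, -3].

X[k] = Σ(n=0 to 5) x[n] · ω_6^(nk)
where ω_6 = e^(-2πi/6)

Computing each X[k]:
X[0] = -6
X[1] = 1.0000-5.1962i
X[2] = 3.0000-1.7321i
X[3] = -2
X[4] = 3.0000+1.7321i
X[5] = 1.0000+5.1962i

X = [-6, 1.0000-5.1962i, 3.0000-1.7321i, -2, 3.0000+1.7321i, 1.0000+5.1962i]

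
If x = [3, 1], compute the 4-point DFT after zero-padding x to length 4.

Original 2-point DFT: [4, 2]
Zero-padded 4-point DFT provides frequency interpolation.

DFT_4([x, 0, ...]) = [4, 3-1i, 2, 3+1i]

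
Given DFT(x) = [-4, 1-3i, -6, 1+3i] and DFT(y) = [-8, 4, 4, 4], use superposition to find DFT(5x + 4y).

By linearity: DFT(5x + 4y) = 5·DFT(x) + 4·DFT(y)
= 5·[-4, 1-3i, -6, 1+3i] + 4·[-8, 4, 4, 4]

Computing element-wise:
Z[0] = 5·(-4) + 4·(-8) = -52
Z[1] = 5·(1-3i) + 4·(4) = 21-15i
Z[2] = 5·(-6) + 4·(4) = -14
Z[3] = 5·(1+3i) + 4·(4) = 21+15i

DFT(5x + 4y) = 5·X + 4·Y = [-52, 21-15i, -14, 21+15i]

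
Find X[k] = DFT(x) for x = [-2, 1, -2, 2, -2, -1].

X[k] = Σ(n=0 to 5) x[n] · ω_6^(nk)
where ω_6 = e^(-2πi/6)

Computing each X[k]:
X[0] = -4
X[1] = -2.0000-1.7321i
X[2] = 2.0000-1.7321i
X[3] = -8
X[4] = 2.0000+1.7321i
X[5] = -2.0000+1.7321i

X = [-4, -2.0000-1.7321i, 2.0000-1.7321i, -8, 2.0000+1.7321i, -2.0000+1.7321i]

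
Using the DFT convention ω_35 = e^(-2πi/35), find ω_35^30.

ω_35^30 = e^(-2πi·30/35)
= cos(-2π·30/35) + i·sin(-2π·30/35)
= cos(-60π/35) + i·sin(-60π/35)

ω_35^30 = cos(-60π/35) + i·sin(-60π/35) = 0.6235+0.7818i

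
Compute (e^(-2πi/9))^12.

Since ω_9^9 = 1, powers reduce modulo 9.
12 mod 9 = 3
So ω_9^12 = ω_9^3 = e^(-2πi·3/9)

ω_9^12 = ω_9^3 = -0.5000-0.8660i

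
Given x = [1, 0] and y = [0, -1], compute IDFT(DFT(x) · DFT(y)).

(x ⊛ y)[n] = Σ(m=0 to 1) x[m] · y[(n-m) mod 2]

Computing each output sample:
(x ⊛ y)[0] = 0
(x ⊛ y)[1] = -1

x ⊛ y = [0, -1]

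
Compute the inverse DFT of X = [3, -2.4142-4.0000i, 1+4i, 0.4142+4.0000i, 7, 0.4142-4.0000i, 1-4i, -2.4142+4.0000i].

x[n] = (1/8) Σ(k=0 to 7) X[k] · e^(2πikn/8)

Computing each x[n]:
x[0] = 1
x[1] = -2
x[2] = 3
x[3] = 1
x[4] = 2
x[5] = -1
x[6] = -1
x[7] = 0

x = [1, -2, 3, 1, 2, -1, -1, 0]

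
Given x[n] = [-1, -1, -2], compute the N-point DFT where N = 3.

X[k] = Σ(n=0 to 2) x[n] · ω_3^(nk)
where ω_3 = e^(-2πi/3)

Computing each X[k]:
X[0] = -4
X[1] = 0.5000-0.8660i
X[2] = 0.5000+0.8660i

X = [-4, 0.5000-0.8660i, 0.5000+0.8660i]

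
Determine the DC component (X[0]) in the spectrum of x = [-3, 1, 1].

X[0] = Σ(n=0 to 2) x[n] · ω_3^0 = Σ x[n]
= (-3) + (1) + (1)

X[0] = -1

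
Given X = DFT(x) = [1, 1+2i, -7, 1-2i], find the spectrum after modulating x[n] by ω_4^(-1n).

Modulation property: DFT(ω_4^(-1n)·x[n]) = X[(k-1) mod 4], so circularly shift X by 1 positions.

X[k-1] = [1-2i, 1, 1+2i, -7]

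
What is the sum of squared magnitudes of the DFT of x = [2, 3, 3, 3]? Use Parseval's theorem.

Parseval: Σ|x[n]|² = (1/N)Σ|X[k]|², so Σ|X[k]|² = N·Σ|x[n]|² = 4·31.0000

Σ|X[k]|² = N·Σ|x[n]|² = 4·31.0000 = 124.0000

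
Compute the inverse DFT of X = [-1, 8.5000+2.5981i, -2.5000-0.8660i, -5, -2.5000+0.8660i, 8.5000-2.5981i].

x[n] = (1/6) Σ(k=0 to 5) X[k] · e^(2πikn/6)

Computing each x[n]:
x[0] = 1
x[1] = 2
x[2] = -3
x[3] = -3
x[4] = -1
x[5] = 3

x = [1, 2, -3, -3, -1, 3]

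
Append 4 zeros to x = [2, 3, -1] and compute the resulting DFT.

Original 3-point DFT: [4, 1.0000-3.4641i, 1.0000+3.4641i]
Zero-padded 7-point DFT provides frequency interpolation.

DFT_7([x, 0, ...]) = [4, 4.0930-1.3706i, 2.2334-3.3587i, -1.3264-2.0835i, -1.3264+2.0835i, 2.2334+3.3587i, 4.0930+1.3706i]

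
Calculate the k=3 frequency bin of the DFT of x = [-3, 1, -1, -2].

X[3] = Σ(n=0 to 3) x[n] · ω_4^(3n) where ω_4 = e^(-2πi/4)
= (-3)·ω_4^0 + (1)·ω_4^3 + (-1)·ω_4^6 + (-2)·ω_4^9

X[3] = -2+3i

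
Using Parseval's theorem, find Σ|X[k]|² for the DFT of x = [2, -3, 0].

Parseval: Σ|x[n]|² = (1/N)Σ|X[k]|², so Σ|X[k]|² = N·Σ|x[n]|² = 3·13.0000

Σ|X[k]|² = N·Σ|x[n]|² = 3·13.0000 = 39.0000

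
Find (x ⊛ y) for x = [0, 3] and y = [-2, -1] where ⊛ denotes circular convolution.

(x ⊛ y)[n] = Σ(m=0 to 1) x[m] · y[(n-m) mod 2]

Computing each output sample:
(x ⊛ y)[0] = -3
(x ⊛ y)[1] = -6

x ⊛ y = [-3, -6]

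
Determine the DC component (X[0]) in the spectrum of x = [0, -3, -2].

X[0] = Σ(n=0 to 2) x[n] · ω_3^0 = Σ x[n]
= (0) + (-3) + (-2)

X[0] = -5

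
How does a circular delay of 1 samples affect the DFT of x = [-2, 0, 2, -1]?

Time shift by 1: X_shifted[k] = ω_4^(1k) · X[k]
Shifted x = [-1, -2, 0, 2]

DFT(x[n-1]) = [-1, -1+4i, -1, -1-4i]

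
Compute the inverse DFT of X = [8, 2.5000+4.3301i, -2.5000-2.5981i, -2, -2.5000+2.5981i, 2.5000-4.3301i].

x[n] = (1/6) Σ(k=0 to 5) X[k] · e^(2πikn/6)

Computing each x[n]:
x[0] = 1
x[1] = 2
x[2] = -1
x[3] = 0
x[4] = 3
x[5] = 3

x = [1, 2, -1, 0, 3, 3]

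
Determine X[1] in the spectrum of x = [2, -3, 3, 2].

X[1] = Σ(n=0 to 3) x[n] · ω_4^(1n) where ω_4 = e^(-2πi/4)
= (2)·ω_4^0 + (-3)·ω_4^1 + (3)·ω_4^2 + (2)·ω_4^3

X[1] = -1+5i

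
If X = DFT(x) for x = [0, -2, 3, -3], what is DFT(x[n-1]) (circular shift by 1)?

Time shift by 1: X_shifted[k] = ω_4^(1k) · X[k]
Shifted x = [-3, 0, -2, 3]

DFT(x[n-1]) = [-2, -1+3i, -8, -1-3i]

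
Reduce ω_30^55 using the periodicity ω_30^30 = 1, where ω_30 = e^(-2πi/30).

Since ω_30^30 = 1, powers reduce modulo 30.
55 mod 30 = 25
So ω_30^55 = ω_30^25 = e^(-2πi·25/30)

ω_30^55 = ω_30^25 = 0.5000+0.8660i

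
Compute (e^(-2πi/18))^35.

Since ω_18^18 = 1, powers reduce modulo 18.
35 mod 18 = 17
So ω_18^35 = ω_18^17 = e^(-2πi·17/18)

ω_18^35 = ω_18^17 = 0.9397+0.3420i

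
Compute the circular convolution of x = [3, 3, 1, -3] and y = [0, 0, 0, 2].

(x ⊛ y)[n] = Σ(m=0 to 3) x[m] · y[(n-m) mod 4]

Computing each output sample:
(x ⊛ y)[0] = 6
(x ⊛ y)[1] = 2
(x ⊛ y)[2] = -6
(x ⊛ y)[3] = 6

x ⊛ y = [6, 2, -6, 6]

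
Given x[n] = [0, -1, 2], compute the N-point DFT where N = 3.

X[k] = Σ(n=0 to 2) x[n] · ω_3^(nk)
where ω_3 = e^(-2πi/3)

Computing each X[k]:
X[0] = 1
X[1] = -0.5000+2.5981i
X[2] = -0.5000-2.5981i

X = [1, -0.5000+2.5981i, -0.5000-2.5981i]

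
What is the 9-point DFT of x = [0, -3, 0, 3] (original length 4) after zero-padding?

Original 4-point DFT: [0, 6i, 0, -6i]
Zero-padded 9-point DFT provides frequency interpolation.

DFT_9([x, 0, ...]) = [0, -3.7981-0.6697i, -2.0209+5.5525i, 4.5000+2.5981i, 1.3191-1.5720i, 1.3191+1.5720i, 4.5000-2.5981i, -2.0209-5.5525i, -3.7981+0.6697i]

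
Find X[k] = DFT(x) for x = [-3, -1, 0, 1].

X[k] = Σ(n=0 to 3) x[n] · ω_4^(nk)
where ω_4 = e^(-2πi/4)

Computing each X[k]:
X[0] = -3
X[1] = -3+2i
X[2] = -3
X[3] = -3-2i

X = [-3, -3+2i, -3, -3-2i]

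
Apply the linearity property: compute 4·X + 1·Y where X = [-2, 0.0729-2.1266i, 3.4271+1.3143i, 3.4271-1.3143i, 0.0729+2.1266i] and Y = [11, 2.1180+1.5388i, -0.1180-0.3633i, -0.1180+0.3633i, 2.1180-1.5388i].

By linearity: DFT(4x + 1y) = 4·DFT(x) + 1·DFT(y)
= 4·[-2, 0.0729-2.1266i, 3.4271+1.3143i, 3.4271-1.3143i, 0.0729+2.1266i] + 1·[11, 2.1180+1.5388i, -0.1180-0.3633i, -0.1180+0.3633i, 2.1180-1.5388i]

Computing element-wise:
Z[0] = 4·(-2) + 1·(11) = 3
Z[1] = 4·(0.0729-2.1266i) + 1·(2.1180+1.5388i) = 2.4096-6.9676i
Z[2] = 4·(3.4271+1.3143i) + 1·(-0.1180-0.3633i) = 13.5904+4.8939i
Z[3] = 4·(3.4271-1.3143i) + 1·(-0.1180+0.3633i) = 13.5904-4.8939i
Z[4] = 4·(0.0729+2.1266i) + 1·(2.1180-1.5388i) = 2.4096+6.9676i

DFT(4x + 1y) = 4·X + 1·Y = [3, 2.4096-6.9676i, 13.5904+4.8939i, 13.5904-4.8939i, 2.4096+6.9676i]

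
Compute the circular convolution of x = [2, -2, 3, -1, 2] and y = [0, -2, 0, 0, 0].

(x ⊛ y)[n] = Σ(m=0 to 4) x[m] · y[(n-m) mod 5]

Computing each output sample:
(x ⊛ y)[0] = -4
(x ⊛ y)[1] = -4
(x ⊛ y)[2] = 4
(x ⊛ y)[3] = -6
(x ⊛ y)[4] = 2

x ⊛ y = [-4, -4, 4, -6, 2]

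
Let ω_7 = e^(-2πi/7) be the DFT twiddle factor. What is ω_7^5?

ω_7^5 = e^(-2πi·5/7)
= cos(-2π·5/7) + i·sin(-2π·5/7)
= cos(-10π/7) + i·sin(-10π/7)

ω_7^5 = cos(-10π/7) + i·sin(-10π/7) = -0.2225+0.9749i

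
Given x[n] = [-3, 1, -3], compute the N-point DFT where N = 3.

X[k] = Σ(n=0 to 2) x[n] · ω_3^(nk)
where ω_3 = e^(-2πi/3)

Computing each X[k]:
X[0] = -5
X[1] = -2.0000-3.4641i
X[2] = -2.0000+3.4641i

X = [-5, -2.0000-3.4641i, -2.0000+3.4641i]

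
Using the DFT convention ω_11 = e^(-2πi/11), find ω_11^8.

ω_11^8 = e^(-2πi·8/11)
= cos(-2π·8/11) + i·sin(-2π·8/11)
= cos(-16π/11) + i·sin(-16π/11)

ω_11^8 = cos(-16π/11) + i·sin(-16π/11) = -0.1423+0.9898i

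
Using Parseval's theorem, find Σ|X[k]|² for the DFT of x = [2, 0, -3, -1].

Parseval: Σ|x[n]|² = (1/N)Σ|X[k]|², so Σ|X[k]|² = N·Σ|x[n]|² = 4·14.0000

Σ|X[k]|² = N·Σ|x[n]|² = 4·14.0000 = 56.0000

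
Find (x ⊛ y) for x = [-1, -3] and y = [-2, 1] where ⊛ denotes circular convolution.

(x ⊛ y)[n] = Σ(m=0 to 1) x[m] · y[(n-m) mod 2]

Computing each output sample:
(x ⊛ y)[0] = -1
(x ⊛ y)[1] = 5

x ⊛ y = [-1, 5]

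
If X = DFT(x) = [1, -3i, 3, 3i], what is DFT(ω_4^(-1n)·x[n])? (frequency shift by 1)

Modulation property: DFT(ω_4^(-1n)·x[n]) = X[(k-1) mod 4], so circularly shift X by 1 positions.

X[k-1] = [3i, 1, -3i, 3]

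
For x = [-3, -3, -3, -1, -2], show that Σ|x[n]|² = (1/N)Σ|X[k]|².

Time domain:
Σ|x[n]|² = |-3|² + |-3|² + |-3|² + |-1|² + |-2|² = 32.0000

Frequency domain:
(1/5)Σ|X[k]|² = (1/5)(|-12|² + |-1.3090+2.1266i|² + |-0.1910-1.3143i|² + |-0.1910+1.3143i|² + |-1.3090-2.1266i|²) = (1/5)·160.0000 = 32.0000

Both sides agree, confirming Parseval's theorem.

Σ|x[n]|² = (1/N)Σ|X[k]|² = 32.0000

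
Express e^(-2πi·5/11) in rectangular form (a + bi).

ω_11^5 = e^(-2πi·5/11)
= cos(-2π·5/11) + i·sin(-2π·5/11)
= cos(-10π/11) + i·sin(-10π/11)

ω_11^5 = cos(-10π/11) + i·sin(-10π/11) = -0.9595-0.2817i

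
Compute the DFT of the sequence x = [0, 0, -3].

X[k] = Σ(n=0 to 2) x[n] · ω_3^(nk)
where ω_3 = e^(-2πi/3)

Computing each X[k]:
X[0] = -3
X[1] = 1.5000-2.5981i
X[2] = 1.5000+2.5981i

X = [-3, 1.5000-2.5981i, 1.5000+2.5981i]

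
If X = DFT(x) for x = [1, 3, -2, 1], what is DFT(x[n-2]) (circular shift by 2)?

Time shift by 2: X_shifted[k] = ω_4^(2k) · X[k]
Shifted x = [-2, 1, 1, 3]

DFT(x[n-2]) = [3, -3+2i, -5, -3-2i]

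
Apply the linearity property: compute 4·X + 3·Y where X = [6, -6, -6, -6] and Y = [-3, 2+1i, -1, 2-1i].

By linearity: DFT(4x + 3y) = 4·DFT(x) + 3·DFT(y)
= 4·[6, -6, -6, -6] + 3·[-3, 2+1i, -1, 2-1i]

Computing element-wise:
Z[0] = 4·(6) + 3·(-3) = 15
Z[1] = 4·(-6) + 3·(2+1i) = -18+3i
Z[2] = 4·(-6) + 3·(-1) = -27
Z[3] = 4·(-6) + 3·(2-1i) = -18-3i

DFT(4x + 3y) = 4·X + 3·Y = [15, -18+3i, -27, -18-3i]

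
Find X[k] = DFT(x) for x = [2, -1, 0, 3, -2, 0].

X[k] = Σ(n=0 to 5) x[n] · ω_6^(nk)
where ω_6 = e^(-2πi/6)

Computing each X[k]:
X[0] = 2
X[1] = -0.5000-0.8660i
X[2] = 6.5000+2.5981i
X[3] = -2
X[4] = 6.5000-2.5981i
X[5] = -0.5000+0.8660i

X = [2, -0.5000-0.8660i, 6.5000+2.5981i, -2, 6.5000-2.5981i, -0.5000+0.8660i]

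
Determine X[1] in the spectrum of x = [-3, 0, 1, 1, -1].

X[1] = Σ(n=0 to 4) x[n] · ω_5^(1n) where ω_5 = e^(-2πi/5)
= (-3)·ω_5^0 + (0)·ω_5^1 + (1)·ω_5^2 + (1)·ω_5^3 + (-1)·ω_5^4

X[1] = -4.9271-0.9511i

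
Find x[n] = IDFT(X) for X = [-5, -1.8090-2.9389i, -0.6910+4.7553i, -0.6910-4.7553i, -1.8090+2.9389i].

x[n] = (1/5) Σ(k=0 to 4) X[k] · e^(2πikn/5)

Computing each x[n]:
x[0] = -2
x[1] = -1
x[2] = 2
x[3] = -3
x[4] = -1

x = [-2, -1, 2, -3, -1]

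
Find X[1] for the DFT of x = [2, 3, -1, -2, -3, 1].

X[1] = Σ(n=0 to 5) x[n] · ω_6^(1n) where ω_6 = e^(-2πi/6)
= (2)·ω_6^0 + (3)·ω_6^1 + (-1)·ω_6^2 + (-2)·ω_6^3 + (-3)·ω_6^4 + (1)·ω_6^5

X[1] = 8.0000-3.4641i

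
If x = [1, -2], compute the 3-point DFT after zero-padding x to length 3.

Original 2-point DFT: [-1, 3]
Zero-padded 3-point DFT provides frequency interpolation.

DFT_3([x, 0, ...]) = [-1, 2.0000+1.7321i, 2.0000-1.7321i]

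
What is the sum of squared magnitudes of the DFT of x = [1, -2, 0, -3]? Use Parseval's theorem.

Parseval: Σ|x[n]|² = (1/N)Σ|X[k]|², so Σ|X[k]|² = N·Σ|x[n]|² = 4·14.0000

Σ|X[k]|² = N·Σ|x[n]|² = 4·14.0000 = 56.0000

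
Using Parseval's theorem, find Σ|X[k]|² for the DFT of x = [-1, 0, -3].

Parseval: Σ|x[n]|² = (1/N)Σ|X[k]|², so Σ|X[k]|² = N·Σ|x[n]|² = 3·10.0000

Σ|X[k]|² = N·Σ|x[n]|² = 3·10.0000 = 30.0000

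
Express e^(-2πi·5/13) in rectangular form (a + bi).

ω_13^5 = e^(-2πi·5/13)
= cos(-2π·5/13) + i·sin(-2π·5/13)
= cos(-10π/13) + i·sin(-10π/13)

ω_13^5 = cos(-10π/13) + i·sin(-10π/13) = -0.7485-0.6631i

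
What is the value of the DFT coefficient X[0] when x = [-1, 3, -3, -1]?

X[0] = Σ(n=0 to 3) x[n] · ω_4^0 = Σ x[n]
= (-1) + (3) + (-3) + (-1)

X[0] = -2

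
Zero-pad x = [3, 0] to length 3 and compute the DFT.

Original 2-point DFT: [3, 3]
Zero-padded 3-point DFT provides frequency interpolation.

DFT_3([x, 0, ...]) = [3, 3, 3]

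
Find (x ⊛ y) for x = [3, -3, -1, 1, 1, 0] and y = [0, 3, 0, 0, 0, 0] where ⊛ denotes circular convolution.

(x ⊛ y)[n] = Σ(m=0 to 5) x[m] · y[(n-m) mod 6]

Computing each output sample:
(x ⊛ y)[0] = 0
(x ⊛ y)[1] = 9
(x ⊛ y)[2] = -9
(x ⊛ y)[3] = -3
(x ⊛ y)[4] = 3
(x ⊛ y)[5] = 3

x ⊛ y = [0, 9, -9, -3, 3, 3]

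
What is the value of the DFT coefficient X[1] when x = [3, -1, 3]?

X[1] = Σ(n=0 to 2) x[n] · ω_3^(1n) where ω_3 = e^(-2πi/3)
= (3)·ω_3^0 + (-1)·ω_3^1 + (3)·ω_3^2

X[1] = 2.0000+3.4641i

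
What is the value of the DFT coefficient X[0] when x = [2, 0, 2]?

X[0] = Σ(n=0 to 2) x[n] · ω_3^0 = Σ x[n]
= (2) + (0) + (2)

X[0] = 4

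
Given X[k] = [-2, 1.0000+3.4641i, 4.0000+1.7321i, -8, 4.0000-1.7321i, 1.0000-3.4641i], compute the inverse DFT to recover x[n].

x[n] = (1/6) Σ(k=0 to 5) X[k] · e^(2πikn/6)

Computing each x[n]:
x[0] = 0
x[1] = -1
x[2] = -3
x[3] = 2
x[4] = -2
x[5] = 2

x = [0, -1, -3, 2, -2, 2]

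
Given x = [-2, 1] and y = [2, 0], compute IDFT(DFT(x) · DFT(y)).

(x ⊛ y)[n] = Σ(m=0 to 1) x[m] · y[(n-m) mod 2]

Computing each output sample:
(x ⊛ y)[0] = -4
(x ⊛ y)[1] = 2

x ⊛ y = [-4, 2]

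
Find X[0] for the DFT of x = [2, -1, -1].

X[0] = Σ(n=0 to 2) x[n] · ω_3^0 = Σ x[n]
= (2) + (-1) + (-1)

X[0] = 0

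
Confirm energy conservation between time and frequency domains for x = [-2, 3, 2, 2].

Time domain:
Σ|x[n]|² = |-2|² + |3|² + |2|² + |2|² = 21.0000

Frequency domain:
(1/4)Σ|X[k]|² = (1/4)(|5|² + |-4-1i|² + |-5|² + |-4+1i|²) = (1/4)·84.0000 = 21.0000

Both sides agree, confirming Parseval's theorem.

Σ|x[n]|² = (1/N)Σ|X[k]|² = 21.0000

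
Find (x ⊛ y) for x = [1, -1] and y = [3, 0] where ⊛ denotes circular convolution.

(x ⊛ y)[n] = Σ(m=0 to 1) x[m] · y[(n-m) mod 2]

Computing each output sample:
(x ⊛ y)[0] = 3
(x ⊛ y)[1] = -3

x ⊛ y = [3, -3]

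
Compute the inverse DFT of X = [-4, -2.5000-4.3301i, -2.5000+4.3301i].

x[n] = (1/3) Σ(k=0 to 2) X[k] · e^(2πikn/3)

Computing each x[n]:
x[0] = -3
x[1] = 2
x[2] = -3

x = [-3, 2, -3]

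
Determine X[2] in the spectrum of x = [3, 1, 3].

X[2] = Σ(n=0 to 2) x[n] · ω_3^(2n) where ω_3 = e^(-2πi/3)
= (3)·ω_3^0 + (1)·ω_3^2 + (3)·ω_3^4

X[2] = 1.0000-1.7321i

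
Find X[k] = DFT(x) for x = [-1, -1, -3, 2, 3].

X[k] = Σ(n=0 to 4) x[n] · ω_5^(nk)
where ω_5 = e^(-2πi/5)

Computing each X[k]:
X[0] = 0
X[1] = 0.4271+6.7432i
X[2] = -2.9271-2.4041i
X[3] = -2.9271+2.4041i
X[4] = 0.4271-6.7432i

X = [0, 0.4271+6.7432i, -2.9271-2.4041i, -2.9271+2.4041i, 0.4271-6.7432i]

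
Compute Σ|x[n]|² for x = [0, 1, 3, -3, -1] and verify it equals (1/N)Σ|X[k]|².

Time domain:
Σ|x[n]|² = |0|² + |1|² + |3|² + |-3|² + |-1|² = 20.0000

Frequency domain:
(1/5)Σ|X[k]|² = (1/5)(|0|² + |-5.4288i|² + |4.5308i|² + |-4.5308i|² + |5.4288i|²) = (1/5)·100.0000 = 20.0000

Both sides agree, confirming Parseval's theorem.

Σ|x[n]|² = (1/N)Σ|X[k]|² = 20.0000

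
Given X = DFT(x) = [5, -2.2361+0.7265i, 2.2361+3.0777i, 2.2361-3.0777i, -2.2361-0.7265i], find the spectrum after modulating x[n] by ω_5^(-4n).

Modulation property: DFT(ω_5^(-4n)·x[n]) = X[(k-4) mod 5], so circularly shift X by 4 positions.

X[k-4] = [-2.2361+0.7265i, 2.2361+3.0777i, 2.2361-3.0777i, -2.2361-0.7265i, 5]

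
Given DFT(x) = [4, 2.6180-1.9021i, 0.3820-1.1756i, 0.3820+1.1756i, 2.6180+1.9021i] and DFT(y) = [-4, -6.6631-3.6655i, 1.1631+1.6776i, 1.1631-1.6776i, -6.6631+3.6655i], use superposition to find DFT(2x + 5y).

By linearity: DFT(2x + 5y) = 2·DFT(x) + 5·DFT(y)
= 2·[4, 2.6180-1.9021i, 0.3820-1.1756i, 0.3820+1.1756i, 2.6180+1.9021i] + 5·[-4, -6.6631-3.6655i, 1.1631+1.6776i, 1.1631-1.6776i, -6.6631+3.6655i]

Computing element-wise:
Z[0] = 2·(4) + 5·(-4) = -12
Z[1] = 2·(2.6180-1.9021i) + 5·(-6.6631-3.6655i) = -28.0795-22.1317i
Z[2] = 2·(0.3820-1.1756i) + 5·(1.1631+1.6776i) = 6.5795+6.0368i
Z[3] = 2·(0.3820+1.1756i) + 5·(1.1631-1.6776i) = 6.5795-6.0368i
Z[4] = 2·(2.6180+1.9021i) + 5·(-6.6631+3.6655i) = -28.0795+22.1317i

DFT(2x + 5y) = 2·X + 5·Y = [-12, -28.0795-22.1317i, 6.5795+6.0368i, 6.5795-6.0368i, -28.0795+22.1317i]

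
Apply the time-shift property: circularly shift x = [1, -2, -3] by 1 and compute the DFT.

Time shift by 1: X_shifted[k] = ω_3^(1k) · X[k]
Shifted x = [-3, 1, -2]

DFT(x[n-1]) = [-4, -2.5000-2.5981i, -2.5000+2.5981i]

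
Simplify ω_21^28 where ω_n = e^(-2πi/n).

Since ω_21^21 = 1, powers reduce modulo 21.
28 mod 21 = 7
So ω_21^28 = ω_21^7 = e^(-2πi·7/21)

ω_21^28 = ω_21^7 = -0.5000-0.8660i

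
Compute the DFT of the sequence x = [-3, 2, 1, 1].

X[k] = Σ(n=0 to 3) x[n] · ω_4^(nk)
where ω_4 = e^(-2πi/4)

Computing each X[k]:
X[0] = 1
X[1] = -4-1i
X[2] = -5
X[3] = -4+1i

X = [1, -4-1i, -5, -4+1i]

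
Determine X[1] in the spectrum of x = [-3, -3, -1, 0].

X[1] = Σ(n=0 to 3) x[n] · ω_4^(1n) where ω_4 = e^(-2πi/4)
= (-3)·ω_4^0 + (-3)·ω_4^1 + (-1)·ω_4^2 + (0)·ω_4^3

X[1] = -2+3i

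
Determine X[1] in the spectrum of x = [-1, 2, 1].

X[1] = Σ(n=0 to 2) x[n] · ω_3^(1n) where ω_3 = e^(-2πi/3)
= (-1)·ω_3^0 + (2)·ω_3^1 + (1)·ω_3^2

X[1] = -2.5000-0.8660i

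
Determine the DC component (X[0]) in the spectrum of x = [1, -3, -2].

X[0] = Σ(n=0 to 2) x[n] · ω_3^0 = Σ x[n]
= (1) + (-3) + (-2)

X[0] = -4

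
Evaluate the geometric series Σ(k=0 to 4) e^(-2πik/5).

Sum of all nth roots of unity equals 0 for n > 1 (geometric series with r ≠ 1).

0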